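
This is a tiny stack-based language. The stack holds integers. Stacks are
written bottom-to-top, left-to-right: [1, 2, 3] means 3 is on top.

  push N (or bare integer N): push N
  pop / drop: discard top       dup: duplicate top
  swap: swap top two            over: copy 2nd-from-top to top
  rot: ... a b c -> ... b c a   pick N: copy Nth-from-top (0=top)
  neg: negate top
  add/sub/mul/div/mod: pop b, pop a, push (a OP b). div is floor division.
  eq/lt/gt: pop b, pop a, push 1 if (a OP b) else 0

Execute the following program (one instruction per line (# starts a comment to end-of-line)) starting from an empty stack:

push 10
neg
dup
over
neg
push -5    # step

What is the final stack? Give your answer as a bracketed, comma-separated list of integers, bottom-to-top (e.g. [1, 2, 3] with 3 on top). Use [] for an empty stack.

Answer: [-10, -10, 10, -5]

Derivation:
After 'push 10': [10]
After 'neg': [-10]
After 'dup': [-10, -10]
After 'over': [-10, -10, -10]
After 'neg': [-10, -10, 10]
After 'push -5': [-10, -10, 10, -5]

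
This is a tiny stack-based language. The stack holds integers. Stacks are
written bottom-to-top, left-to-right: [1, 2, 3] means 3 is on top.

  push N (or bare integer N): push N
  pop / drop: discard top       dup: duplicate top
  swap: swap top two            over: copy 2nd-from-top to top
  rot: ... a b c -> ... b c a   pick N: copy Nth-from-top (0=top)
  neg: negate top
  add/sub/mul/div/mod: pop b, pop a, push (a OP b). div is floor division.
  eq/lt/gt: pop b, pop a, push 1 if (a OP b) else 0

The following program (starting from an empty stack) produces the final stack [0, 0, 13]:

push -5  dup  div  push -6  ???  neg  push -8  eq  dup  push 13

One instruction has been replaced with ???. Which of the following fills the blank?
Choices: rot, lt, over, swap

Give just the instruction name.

Stack before ???: [1, -6]
Stack after ???:  [0]
Checking each choice:
  rot: stack underflow (need 3, have 2)
  lt: MATCH
  over: produces [1, -6, 0, 0, 13]
  swap: produces [-6, 0, 0, 13]


Answer: lt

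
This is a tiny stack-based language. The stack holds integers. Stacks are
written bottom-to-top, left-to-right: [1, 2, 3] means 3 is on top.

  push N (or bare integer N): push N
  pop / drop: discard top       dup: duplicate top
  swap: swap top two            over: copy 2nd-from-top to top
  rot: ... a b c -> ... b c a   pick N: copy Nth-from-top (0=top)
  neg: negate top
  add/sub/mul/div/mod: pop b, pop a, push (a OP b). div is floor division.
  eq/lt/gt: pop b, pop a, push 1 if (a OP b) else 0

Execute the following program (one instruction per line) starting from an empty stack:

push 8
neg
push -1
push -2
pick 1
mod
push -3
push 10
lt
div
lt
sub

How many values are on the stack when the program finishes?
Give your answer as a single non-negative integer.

Answer: 1

Derivation:
After 'push 8': stack = [8] (depth 1)
After 'neg': stack = [-8] (depth 1)
After 'push -1': stack = [-8, -1] (depth 2)
After 'push -2': stack = [-8, -1, -2] (depth 3)
After 'pick 1': stack = [-8, -1, -2, -1] (depth 4)
After 'mod': stack = [-8, -1, 0] (depth 3)
After 'push -3': stack = [-8, -1, 0, -3] (depth 4)
After 'push 10': stack = [-8, -1, 0, -3, 10] (depth 5)
After 'lt': stack = [-8, -1, 0, 1] (depth 4)
After 'div': stack = [-8, -1, 0] (depth 3)
After 'lt': stack = [-8, 1] (depth 2)
After 'sub': stack = [-9] (depth 1)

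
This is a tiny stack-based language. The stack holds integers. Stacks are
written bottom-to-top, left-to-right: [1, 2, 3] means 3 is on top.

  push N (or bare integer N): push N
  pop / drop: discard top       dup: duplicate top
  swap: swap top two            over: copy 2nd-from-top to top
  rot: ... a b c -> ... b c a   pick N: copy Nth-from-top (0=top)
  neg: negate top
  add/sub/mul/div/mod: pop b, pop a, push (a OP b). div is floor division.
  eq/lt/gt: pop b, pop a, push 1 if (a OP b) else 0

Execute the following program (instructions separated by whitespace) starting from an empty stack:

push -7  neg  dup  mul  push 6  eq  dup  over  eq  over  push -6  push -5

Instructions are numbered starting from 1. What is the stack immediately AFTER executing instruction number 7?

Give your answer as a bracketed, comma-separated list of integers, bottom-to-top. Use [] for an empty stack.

Answer: [0, 0]

Derivation:
Step 1 ('push -7'): [-7]
Step 2 ('neg'): [7]
Step 3 ('dup'): [7, 7]
Step 4 ('mul'): [49]
Step 5 ('push 6'): [49, 6]
Step 6 ('eq'): [0]
Step 7 ('dup'): [0, 0]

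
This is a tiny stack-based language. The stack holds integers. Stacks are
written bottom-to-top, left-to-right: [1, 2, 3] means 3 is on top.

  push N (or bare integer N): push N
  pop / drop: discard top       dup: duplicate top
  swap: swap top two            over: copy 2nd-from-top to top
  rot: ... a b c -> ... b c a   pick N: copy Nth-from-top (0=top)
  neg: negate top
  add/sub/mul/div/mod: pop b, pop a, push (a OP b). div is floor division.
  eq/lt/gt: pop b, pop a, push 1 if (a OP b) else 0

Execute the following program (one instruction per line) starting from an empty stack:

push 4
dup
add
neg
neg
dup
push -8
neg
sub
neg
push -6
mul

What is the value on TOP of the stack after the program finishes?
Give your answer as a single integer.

Answer: 0

Derivation:
After 'push 4': [4]
After 'dup': [4, 4]
After 'add': [8]
After 'neg': [-8]
After 'neg': [8]
After 'dup': [8, 8]
After 'push -8': [8, 8, -8]
After 'neg': [8, 8, 8]
After 'sub': [8, 0]
After 'neg': [8, 0]
After 'push -6': [8, 0, -6]
After 'mul': [8, 0]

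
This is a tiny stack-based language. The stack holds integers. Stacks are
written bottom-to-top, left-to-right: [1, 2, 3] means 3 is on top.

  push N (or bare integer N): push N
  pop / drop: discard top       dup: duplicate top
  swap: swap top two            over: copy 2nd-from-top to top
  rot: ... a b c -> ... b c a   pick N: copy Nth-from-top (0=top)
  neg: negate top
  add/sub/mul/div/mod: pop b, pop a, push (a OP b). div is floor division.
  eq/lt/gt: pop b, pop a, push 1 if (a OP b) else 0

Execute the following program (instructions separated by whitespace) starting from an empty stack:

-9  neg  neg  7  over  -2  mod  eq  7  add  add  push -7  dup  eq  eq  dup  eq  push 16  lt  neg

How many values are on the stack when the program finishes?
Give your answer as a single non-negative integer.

Answer: 1

Derivation:
After 'push -9': stack = [-9] (depth 1)
After 'neg': stack = [9] (depth 1)
After 'neg': stack = [-9] (depth 1)
After 'push 7': stack = [-9, 7] (depth 2)
After 'over': stack = [-9, 7, -9] (depth 3)
After 'push -2': stack = [-9, 7, -9, -2] (depth 4)
After 'mod': stack = [-9, 7, -1] (depth 3)
After 'eq': stack = [-9, 0] (depth 2)
After 'push 7': stack = [-9, 0, 7] (depth 3)
After 'add': stack = [-9, 7] (depth 2)
After 'add': stack = [-2] (depth 1)
After 'push -7': stack = [-2, -7] (depth 2)
After 'dup': stack = [-2, -7, -7] (depth 3)
After 'eq': stack = [-2, 1] (depth 2)
After 'eq': stack = [0] (depth 1)
After 'dup': stack = [0, 0] (depth 2)
After 'eq': stack = [1] (depth 1)
After 'push 16': stack = [1, 16] (depth 2)
After 'lt': stack = [1] (depth 1)
After 'neg': stack = [-1] (depth 1)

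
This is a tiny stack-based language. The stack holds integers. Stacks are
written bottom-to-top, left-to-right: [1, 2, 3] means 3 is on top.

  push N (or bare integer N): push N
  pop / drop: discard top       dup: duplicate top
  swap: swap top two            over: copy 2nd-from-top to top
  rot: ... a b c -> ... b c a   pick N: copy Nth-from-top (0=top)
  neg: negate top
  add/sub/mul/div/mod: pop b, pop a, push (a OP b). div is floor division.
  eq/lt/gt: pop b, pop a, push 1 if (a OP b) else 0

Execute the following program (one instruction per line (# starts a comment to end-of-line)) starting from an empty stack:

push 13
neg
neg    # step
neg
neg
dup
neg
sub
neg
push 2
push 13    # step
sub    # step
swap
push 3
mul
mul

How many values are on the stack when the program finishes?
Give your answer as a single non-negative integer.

After 'push 13': stack = [13] (depth 1)
After 'neg': stack = [-13] (depth 1)
After 'neg': stack = [13] (depth 1)
After 'neg': stack = [-13] (depth 1)
After 'neg': stack = [13] (depth 1)
After 'dup': stack = [13, 13] (depth 2)
After 'neg': stack = [13, -13] (depth 2)
After 'sub': stack = [26] (depth 1)
After 'neg': stack = [-26] (depth 1)
After 'push 2': stack = [-26, 2] (depth 2)
After 'push 13': stack = [-26, 2, 13] (depth 3)
After 'sub': stack = [-26, -11] (depth 2)
After 'swap': stack = [-11, -26] (depth 2)
After 'push 3': stack = [-11, -26, 3] (depth 3)
After 'mul': stack = [-11, -78] (depth 2)
After 'mul': stack = [858] (depth 1)

Answer: 1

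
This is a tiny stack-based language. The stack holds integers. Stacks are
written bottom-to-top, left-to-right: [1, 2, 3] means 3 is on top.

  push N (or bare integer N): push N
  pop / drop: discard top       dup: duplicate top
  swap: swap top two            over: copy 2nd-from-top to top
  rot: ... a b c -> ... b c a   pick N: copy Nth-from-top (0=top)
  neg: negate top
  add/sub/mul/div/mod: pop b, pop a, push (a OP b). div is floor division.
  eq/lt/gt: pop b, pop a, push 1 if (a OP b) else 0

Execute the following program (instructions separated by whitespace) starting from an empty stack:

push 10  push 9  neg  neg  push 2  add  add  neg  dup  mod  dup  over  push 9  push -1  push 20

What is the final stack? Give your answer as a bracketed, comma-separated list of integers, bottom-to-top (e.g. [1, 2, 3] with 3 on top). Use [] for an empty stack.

Answer: [0, 0, 0, 9, -1, 20]

Derivation:
After 'push 10': [10]
After 'push 9': [10, 9]
After 'neg': [10, -9]
After 'neg': [10, 9]
After 'push 2': [10, 9, 2]
After 'add': [10, 11]
After 'add': [21]
After 'neg': [-21]
After 'dup': [-21, -21]
After 'mod': [0]
After 'dup': [0, 0]
After 'over': [0, 0, 0]
After 'push 9': [0, 0, 0, 9]
After 'push -1': [0, 0, 0, 9, -1]
After 'push 20': [0, 0, 0, 9, -1, 20]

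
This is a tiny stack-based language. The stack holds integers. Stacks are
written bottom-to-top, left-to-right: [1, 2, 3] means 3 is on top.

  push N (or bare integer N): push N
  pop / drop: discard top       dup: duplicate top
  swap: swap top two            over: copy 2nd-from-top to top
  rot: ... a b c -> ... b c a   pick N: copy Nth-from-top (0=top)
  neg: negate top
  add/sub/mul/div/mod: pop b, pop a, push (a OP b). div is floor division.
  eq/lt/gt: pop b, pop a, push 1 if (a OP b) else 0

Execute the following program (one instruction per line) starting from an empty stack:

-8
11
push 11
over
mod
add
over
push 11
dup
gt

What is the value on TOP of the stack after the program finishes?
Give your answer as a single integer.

After 'push -8': [-8]
After 'push 11': [-8, 11]
After 'push 11': [-8, 11, 11]
After 'over': [-8, 11, 11, 11]
After 'mod': [-8, 11, 0]
After 'add': [-8, 11]
After 'over': [-8, 11, -8]
After 'push 11': [-8, 11, -8, 11]
After 'dup': [-8, 11, -8, 11, 11]
After 'gt': [-8, 11, -8, 0]

Answer: 0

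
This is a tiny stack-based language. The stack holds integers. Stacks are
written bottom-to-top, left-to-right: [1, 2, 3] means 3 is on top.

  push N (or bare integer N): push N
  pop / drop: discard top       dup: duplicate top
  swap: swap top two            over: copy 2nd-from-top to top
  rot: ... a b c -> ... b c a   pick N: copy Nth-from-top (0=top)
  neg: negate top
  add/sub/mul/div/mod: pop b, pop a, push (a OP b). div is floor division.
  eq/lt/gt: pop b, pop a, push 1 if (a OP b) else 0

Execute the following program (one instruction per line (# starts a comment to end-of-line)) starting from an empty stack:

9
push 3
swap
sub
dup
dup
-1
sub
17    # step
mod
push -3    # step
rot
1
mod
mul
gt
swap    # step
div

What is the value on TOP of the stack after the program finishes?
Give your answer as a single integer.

Answer: -1

Derivation:
After 'push 9': [9]
After 'push 3': [9, 3]
After 'swap': [3, 9]
After 'sub': [-6]
After 'dup': [-6, -6]
After 'dup': [-6, -6, -6]
After 'push -1': [-6, -6, -6, -1]
After 'sub': [-6, -6, -5]
After 'push 17': [-6, -6, -5, 17]
After 'mod': [-6, -6, 12]
After 'push -3': [-6, -6, 12, -3]
After 'rot': [-6, 12, -3, -6]
After 'push 1': [-6, 12, -3, -6, 1]
After 'mod': [-6, 12, -3, 0]
After 'mul': [-6, 12, 0]
After 'gt': [-6, 1]
After 'swap': [1, -6]
After 'div': [-1]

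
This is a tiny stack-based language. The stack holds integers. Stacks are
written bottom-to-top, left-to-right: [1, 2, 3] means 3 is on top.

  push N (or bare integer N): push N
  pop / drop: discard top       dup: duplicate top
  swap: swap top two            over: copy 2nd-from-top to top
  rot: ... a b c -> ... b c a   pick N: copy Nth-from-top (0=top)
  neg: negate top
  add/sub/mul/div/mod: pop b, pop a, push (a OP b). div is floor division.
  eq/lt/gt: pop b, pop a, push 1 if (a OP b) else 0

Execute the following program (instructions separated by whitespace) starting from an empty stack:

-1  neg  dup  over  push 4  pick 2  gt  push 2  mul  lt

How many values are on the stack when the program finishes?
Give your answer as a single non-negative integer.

After 'push -1': stack = [-1] (depth 1)
After 'neg': stack = [1] (depth 1)
After 'dup': stack = [1, 1] (depth 2)
After 'over': stack = [1, 1, 1] (depth 3)
After 'push 4': stack = [1, 1, 1, 4] (depth 4)
After 'pick 2': stack = [1, 1, 1, 4, 1] (depth 5)
After 'gt': stack = [1, 1, 1, 1] (depth 4)
After 'push 2': stack = [1, 1, 1, 1, 2] (depth 5)
After 'mul': stack = [1, 1, 1, 2] (depth 4)
After 'lt': stack = [1, 1, 1] (depth 3)

Answer: 3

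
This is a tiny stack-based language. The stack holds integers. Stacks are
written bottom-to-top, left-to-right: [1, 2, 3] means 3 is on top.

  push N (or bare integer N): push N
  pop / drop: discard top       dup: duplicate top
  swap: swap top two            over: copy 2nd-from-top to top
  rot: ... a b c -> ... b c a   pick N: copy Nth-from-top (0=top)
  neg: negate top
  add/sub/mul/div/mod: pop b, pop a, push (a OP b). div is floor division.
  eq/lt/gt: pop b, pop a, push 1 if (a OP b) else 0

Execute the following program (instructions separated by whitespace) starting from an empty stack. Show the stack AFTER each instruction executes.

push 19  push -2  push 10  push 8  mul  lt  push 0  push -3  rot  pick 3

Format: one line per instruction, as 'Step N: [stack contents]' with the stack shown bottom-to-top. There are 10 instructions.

Step 1: [19]
Step 2: [19, -2]
Step 3: [19, -2, 10]
Step 4: [19, -2, 10, 8]
Step 5: [19, -2, 80]
Step 6: [19, 1]
Step 7: [19, 1, 0]
Step 8: [19, 1, 0, -3]
Step 9: [19, 0, -3, 1]
Step 10: [19, 0, -3, 1, 19]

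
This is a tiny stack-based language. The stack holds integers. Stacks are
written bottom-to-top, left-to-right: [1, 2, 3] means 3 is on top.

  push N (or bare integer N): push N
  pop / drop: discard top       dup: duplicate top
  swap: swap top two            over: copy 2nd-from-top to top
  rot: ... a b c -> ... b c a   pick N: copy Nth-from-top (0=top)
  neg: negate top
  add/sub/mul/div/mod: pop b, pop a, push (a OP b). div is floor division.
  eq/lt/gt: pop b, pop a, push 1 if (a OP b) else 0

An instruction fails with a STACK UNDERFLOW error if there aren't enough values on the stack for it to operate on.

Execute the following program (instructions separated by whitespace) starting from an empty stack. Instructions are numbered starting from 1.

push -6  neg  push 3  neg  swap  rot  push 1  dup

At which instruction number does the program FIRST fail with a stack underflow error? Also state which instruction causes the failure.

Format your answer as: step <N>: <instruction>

Answer: step 6: rot

Derivation:
Step 1 ('push -6'): stack = [-6], depth = 1
Step 2 ('neg'): stack = [6], depth = 1
Step 3 ('push 3'): stack = [6, 3], depth = 2
Step 4 ('neg'): stack = [6, -3], depth = 2
Step 5 ('swap'): stack = [-3, 6], depth = 2
Step 6 ('rot'): needs 3 value(s) but depth is 2 — STACK UNDERFLOW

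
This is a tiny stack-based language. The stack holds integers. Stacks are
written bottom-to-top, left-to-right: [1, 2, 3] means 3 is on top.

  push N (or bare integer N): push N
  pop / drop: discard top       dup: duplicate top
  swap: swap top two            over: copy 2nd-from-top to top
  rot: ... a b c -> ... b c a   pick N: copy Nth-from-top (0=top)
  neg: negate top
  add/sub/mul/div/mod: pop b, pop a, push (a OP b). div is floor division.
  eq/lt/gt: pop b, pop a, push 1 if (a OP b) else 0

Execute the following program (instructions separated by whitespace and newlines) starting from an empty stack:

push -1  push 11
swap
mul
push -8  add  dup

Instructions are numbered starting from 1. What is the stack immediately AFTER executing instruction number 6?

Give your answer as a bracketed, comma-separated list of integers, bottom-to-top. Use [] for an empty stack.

Answer: [-19]

Derivation:
Step 1 ('push -1'): [-1]
Step 2 ('push 11'): [-1, 11]
Step 3 ('swap'): [11, -1]
Step 4 ('mul'): [-11]
Step 5 ('push -8'): [-11, -8]
Step 6 ('add'): [-19]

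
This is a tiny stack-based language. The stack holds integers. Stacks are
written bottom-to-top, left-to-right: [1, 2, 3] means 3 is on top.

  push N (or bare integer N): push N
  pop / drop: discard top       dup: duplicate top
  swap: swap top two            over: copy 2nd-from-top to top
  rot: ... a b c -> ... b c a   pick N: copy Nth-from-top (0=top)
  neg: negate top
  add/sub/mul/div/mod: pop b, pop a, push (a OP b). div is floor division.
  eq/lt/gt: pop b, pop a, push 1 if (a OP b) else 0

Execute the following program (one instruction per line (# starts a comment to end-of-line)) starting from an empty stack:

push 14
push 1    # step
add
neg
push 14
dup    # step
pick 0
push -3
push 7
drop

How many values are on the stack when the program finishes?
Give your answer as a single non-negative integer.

After 'push 14': stack = [14] (depth 1)
After 'push 1': stack = [14, 1] (depth 2)
After 'add': stack = [15] (depth 1)
After 'neg': stack = [-15] (depth 1)
After 'push 14': stack = [-15, 14] (depth 2)
After 'dup': stack = [-15, 14, 14] (depth 3)
After 'pick 0': stack = [-15, 14, 14, 14] (depth 4)
After 'push -3': stack = [-15, 14, 14, 14, -3] (depth 5)
After 'push 7': stack = [-15, 14, 14, 14, -3, 7] (depth 6)
After 'drop': stack = [-15, 14, 14, 14, -3] (depth 5)

Answer: 5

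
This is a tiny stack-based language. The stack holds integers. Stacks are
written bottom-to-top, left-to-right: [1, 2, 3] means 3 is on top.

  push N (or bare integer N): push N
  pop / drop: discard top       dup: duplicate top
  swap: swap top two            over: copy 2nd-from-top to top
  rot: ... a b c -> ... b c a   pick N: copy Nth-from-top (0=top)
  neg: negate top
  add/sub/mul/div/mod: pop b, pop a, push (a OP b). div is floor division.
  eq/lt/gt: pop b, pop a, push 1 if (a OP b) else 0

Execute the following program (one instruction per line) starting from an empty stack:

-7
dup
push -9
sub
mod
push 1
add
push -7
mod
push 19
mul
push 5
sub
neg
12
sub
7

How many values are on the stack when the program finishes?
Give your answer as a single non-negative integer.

Answer: 2

Derivation:
After 'push -7': stack = [-7] (depth 1)
After 'dup': stack = [-7, -7] (depth 2)
After 'push -9': stack = [-7, -7, -9] (depth 3)
After 'sub': stack = [-7, 2] (depth 2)
After 'mod': stack = [1] (depth 1)
After 'push 1': stack = [1, 1] (depth 2)
After 'add': stack = [2] (depth 1)
After 'push -7': stack = [2, -7] (depth 2)
After 'mod': stack = [-5] (depth 1)
After 'push 19': stack = [-5, 19] (depth 2)
After 'mul': stack = [-95] (depth 1)
After 'push 5': stack = [-95, 5] (depth 2)
After 'sub': stack = [-100] (depth 1)
After 'neg': stack = [100] (depth 1)
After 'push 12': stack = [100, 12] (depth 2)
After 'sub': stack = [88] (depth 1)
After 'push 7': stack = [88, 7] (depth 2)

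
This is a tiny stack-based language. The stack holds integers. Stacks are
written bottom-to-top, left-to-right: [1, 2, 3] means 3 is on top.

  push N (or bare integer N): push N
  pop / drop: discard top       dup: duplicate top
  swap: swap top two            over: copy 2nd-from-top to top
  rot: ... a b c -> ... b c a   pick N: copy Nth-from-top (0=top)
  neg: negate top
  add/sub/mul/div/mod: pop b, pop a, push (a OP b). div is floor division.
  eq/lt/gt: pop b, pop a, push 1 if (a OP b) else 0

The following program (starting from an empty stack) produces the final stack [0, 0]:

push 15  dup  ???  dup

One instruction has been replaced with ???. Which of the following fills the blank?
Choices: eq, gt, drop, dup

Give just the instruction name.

Stack before ???: [15, 15]
Stack after ???:  [0]
Checking each choice:
  eq: produces [1, 1]
  gt: MATCH
  drop: produces [15, 15]
  dup: produces [15, 15, 15, 15]


Answer: gt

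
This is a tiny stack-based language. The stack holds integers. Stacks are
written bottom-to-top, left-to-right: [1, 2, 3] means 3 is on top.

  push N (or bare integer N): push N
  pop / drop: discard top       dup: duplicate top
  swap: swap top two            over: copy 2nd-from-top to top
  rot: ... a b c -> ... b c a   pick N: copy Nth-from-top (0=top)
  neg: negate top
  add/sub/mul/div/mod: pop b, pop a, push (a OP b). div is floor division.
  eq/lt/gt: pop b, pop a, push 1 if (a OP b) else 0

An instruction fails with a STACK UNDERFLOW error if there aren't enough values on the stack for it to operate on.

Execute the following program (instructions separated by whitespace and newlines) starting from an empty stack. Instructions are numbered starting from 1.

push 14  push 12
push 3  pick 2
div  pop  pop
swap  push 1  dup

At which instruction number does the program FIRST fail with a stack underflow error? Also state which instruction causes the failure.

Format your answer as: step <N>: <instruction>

Answer: step 8: swap

Derivation:
Step 1 ('push 14'): stack = [14], depth = 1
Step 2 ('push 12'): stack = [14, 12], depth = 2
Step 3 ('push 3'): stack = [14, 12, 3], depth = 3
Step 4 ('pick 2'): stack = [14, 12, 3, 14], depth = 4
Step 5 ('div'): stack = [14, 12, 0], depth = 3
Step 6 ('pop'): stack = [14, 12], depth = 2
Step 7 ('pop'): stack = [14], depth = 1
Step 8 ('swap'): needs 2 value(s) but depth is 1 — STACK UNDERFLOW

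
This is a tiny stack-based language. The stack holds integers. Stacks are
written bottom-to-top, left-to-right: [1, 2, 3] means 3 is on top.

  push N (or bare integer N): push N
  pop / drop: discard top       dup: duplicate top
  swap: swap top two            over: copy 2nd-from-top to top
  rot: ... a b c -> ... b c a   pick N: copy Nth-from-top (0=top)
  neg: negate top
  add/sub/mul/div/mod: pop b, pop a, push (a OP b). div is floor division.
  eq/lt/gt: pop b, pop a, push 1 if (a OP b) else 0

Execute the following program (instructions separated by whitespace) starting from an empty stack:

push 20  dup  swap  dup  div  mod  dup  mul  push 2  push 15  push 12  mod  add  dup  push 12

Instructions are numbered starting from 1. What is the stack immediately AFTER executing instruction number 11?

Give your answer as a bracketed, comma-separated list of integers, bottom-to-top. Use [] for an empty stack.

Answer: [0, 2, 15, 12]

Derivation:
Step 1 ('push 20'): [20]
Step 2 ('dup'): [20, 20]
Step 3 ('swap'): [20, 20]
Step 4 ('dup'): [20, 20, 20]
Step 5 ('div'): [20, 1]
Step 6 ('mod'): [0]
Step 7 ('dup'): [0, 0]
Step 8 ('mul'): [0]
Step 9 ('push 2'): [0, 2]
Step 10 ('push 15'): [0, 2, 15]
Step 11 ('push 12'): [0, 2, 15, 12]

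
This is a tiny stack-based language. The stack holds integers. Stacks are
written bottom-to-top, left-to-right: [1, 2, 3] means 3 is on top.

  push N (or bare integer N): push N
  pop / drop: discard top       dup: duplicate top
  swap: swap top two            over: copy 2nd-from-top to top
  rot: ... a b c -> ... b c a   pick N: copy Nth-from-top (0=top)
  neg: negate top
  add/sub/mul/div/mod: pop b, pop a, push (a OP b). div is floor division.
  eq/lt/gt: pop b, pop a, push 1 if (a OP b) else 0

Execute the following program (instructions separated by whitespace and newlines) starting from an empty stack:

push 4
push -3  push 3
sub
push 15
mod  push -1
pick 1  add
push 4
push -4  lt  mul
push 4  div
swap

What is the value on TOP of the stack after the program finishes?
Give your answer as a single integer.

After 'push 4': [4]
After 'push -3': [4, -3]
After 'push 3': [4, -3, 3]
After 'sub': [4, -6]
After 'push 15': [4, -6, 15]
After 'mod': [4, 9]
After 'push -1': [4, 9, -1]
After 'pick 1': [4, 9, -1, 9]
After 'add': [4, 9, 8]
After 'push 4': [4, 9, 8, 4]
After 'push -4': [4, 9, 8, 4, -4]
After 'lt': [4, 9, 8, 0]
After 'mul': [4, 9, 0]
After 'push 4': [4, 9, 0, 4]
After 'div': [4, 9, 0]
After 'swap': [4, 0, 9]

Answer: 9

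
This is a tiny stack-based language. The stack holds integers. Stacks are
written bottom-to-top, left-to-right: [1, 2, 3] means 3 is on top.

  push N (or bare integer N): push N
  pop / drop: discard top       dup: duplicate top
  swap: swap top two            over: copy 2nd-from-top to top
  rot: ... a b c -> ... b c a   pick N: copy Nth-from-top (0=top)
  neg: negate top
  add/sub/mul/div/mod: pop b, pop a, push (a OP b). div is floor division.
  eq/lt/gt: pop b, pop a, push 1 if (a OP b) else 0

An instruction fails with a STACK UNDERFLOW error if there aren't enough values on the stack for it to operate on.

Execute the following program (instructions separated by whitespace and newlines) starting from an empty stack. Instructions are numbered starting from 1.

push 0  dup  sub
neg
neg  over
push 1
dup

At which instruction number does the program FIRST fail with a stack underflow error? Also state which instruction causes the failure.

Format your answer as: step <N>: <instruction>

Answer: step 6: over

Derivation:
Step 1 ('push 0'): stack = [0], depth = 1
Step 2 ('dup'): stack = [0, 0], depth = 2
Step 3 ('sub'): stack = [0], depth = 1
Step 4 ('neg'): stack = [0], depth = 1
Step 5 ('neg'): stack = [0], depth = 1
Step 6 ('over'): needs 2 value(s) but depth is 1 — STACK UNDERFLOW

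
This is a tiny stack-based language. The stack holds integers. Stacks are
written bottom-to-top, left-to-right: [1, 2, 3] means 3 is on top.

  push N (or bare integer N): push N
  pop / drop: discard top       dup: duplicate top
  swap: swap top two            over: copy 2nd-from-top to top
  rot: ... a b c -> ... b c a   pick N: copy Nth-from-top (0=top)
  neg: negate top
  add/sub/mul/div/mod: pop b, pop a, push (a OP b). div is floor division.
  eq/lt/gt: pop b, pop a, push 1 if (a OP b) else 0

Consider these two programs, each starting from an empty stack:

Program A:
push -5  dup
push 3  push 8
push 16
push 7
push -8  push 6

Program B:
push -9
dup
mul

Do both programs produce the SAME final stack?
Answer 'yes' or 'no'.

Answer: no

Derivation:
Program A trace:
  After 'push -5': [-5]
  After 'dup': [-5, -5]
  After 'push 3': [-5, -5, 3]
  After 'push 8': [-5, -5, 3, 8]
  After 'push 16': [-5, -5, 3, 8, 16]
  After 'push 7': [-5, -5, 3, 8, 16, 7]
  After 'push -8': [-5, -5, 3, 8, 16, 7, -8]
  After 'push 6': [-5, -5, 3, 8, 16, 7, -8, 6]
Program A final stack: [-5, -5, 3, 8, 16, 7, -8, 6]

Program B trace:
  After 'push -9': [-9]
  After 'dup': [-9, -9]
  After 'mul': [81]
Program B final stack: [81]
Same: no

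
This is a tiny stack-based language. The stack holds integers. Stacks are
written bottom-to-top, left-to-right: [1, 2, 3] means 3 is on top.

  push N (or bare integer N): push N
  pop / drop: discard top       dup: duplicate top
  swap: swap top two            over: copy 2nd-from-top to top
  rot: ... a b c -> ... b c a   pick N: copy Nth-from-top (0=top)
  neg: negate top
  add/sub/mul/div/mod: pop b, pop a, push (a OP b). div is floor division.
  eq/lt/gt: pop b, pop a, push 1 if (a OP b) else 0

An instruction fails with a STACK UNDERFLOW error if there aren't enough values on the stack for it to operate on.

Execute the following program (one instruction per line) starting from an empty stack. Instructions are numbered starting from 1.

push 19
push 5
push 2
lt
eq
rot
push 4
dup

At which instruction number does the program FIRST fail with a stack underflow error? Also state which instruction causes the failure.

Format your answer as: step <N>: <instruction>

Answer: step 6: rot

Derivation:
Step 1 ('push 19'): stack = [19], depth = 1
Step 2 ('push 5'): stack = [19, 5], depth = 2
Step 3 ('push 2'): stack = [19, 5, 2], depth = 3
Step 4 ('lt'): stack = [19, 0], depth = 2
Step 5 ('eq'): stack = [0], depth = 1
Step 6 ('rot'): needs 3 value(s) but depth is 1 — STACK UNDERFLOW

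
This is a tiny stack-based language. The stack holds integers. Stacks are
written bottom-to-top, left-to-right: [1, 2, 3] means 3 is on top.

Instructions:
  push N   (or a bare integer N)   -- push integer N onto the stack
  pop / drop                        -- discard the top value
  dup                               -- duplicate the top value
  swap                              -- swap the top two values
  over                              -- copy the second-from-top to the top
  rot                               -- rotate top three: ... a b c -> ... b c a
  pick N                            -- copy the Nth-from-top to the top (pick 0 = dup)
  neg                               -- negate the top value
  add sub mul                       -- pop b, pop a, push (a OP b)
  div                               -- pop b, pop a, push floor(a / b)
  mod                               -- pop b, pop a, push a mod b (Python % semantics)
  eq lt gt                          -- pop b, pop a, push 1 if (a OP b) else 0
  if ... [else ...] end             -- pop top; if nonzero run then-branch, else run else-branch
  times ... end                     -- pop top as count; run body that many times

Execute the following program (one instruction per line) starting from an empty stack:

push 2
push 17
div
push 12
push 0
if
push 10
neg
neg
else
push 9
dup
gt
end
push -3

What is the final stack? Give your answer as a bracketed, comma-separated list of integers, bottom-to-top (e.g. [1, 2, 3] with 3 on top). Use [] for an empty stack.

After 'push 2': [2]
After 'push 17': [2, 17]
After 'div': [0]
After 'push 12': [0, 12]
After 'push 0': [0, 12, 0]
After 'if': [0, 12]
After 'push 9': [0, 12, 9]
After 'dup': [0, 12, 9, 9]
After 'gt': [0, 12, 0]
After 'push -3': [0, 12, 0, -3]

Answer: [0, 12, 0, -3]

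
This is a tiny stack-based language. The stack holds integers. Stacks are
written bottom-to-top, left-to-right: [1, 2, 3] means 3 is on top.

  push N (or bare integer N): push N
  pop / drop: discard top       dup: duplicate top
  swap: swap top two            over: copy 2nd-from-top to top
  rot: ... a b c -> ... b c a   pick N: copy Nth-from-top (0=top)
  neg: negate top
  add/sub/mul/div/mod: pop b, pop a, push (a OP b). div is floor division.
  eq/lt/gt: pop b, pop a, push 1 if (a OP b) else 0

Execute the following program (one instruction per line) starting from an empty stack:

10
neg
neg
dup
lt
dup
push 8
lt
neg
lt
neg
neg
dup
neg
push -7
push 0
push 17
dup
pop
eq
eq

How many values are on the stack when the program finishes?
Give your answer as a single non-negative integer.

After 'push 10': stack = [10] (depth 1)
After 'neg': stack = [-10] (depth 1)
After 'neg': stack = [10] (depth 1)
After 'dup': stack = [10, 10] (depth 2)
After 'lt': stack = [0] (depth 1)
After 'dup': stack = [0, 0] (depth 2)
After 'push 8': stack = [0, 0, 8] (depth 3)
After 'lt': stack = [0, 1] (depth 2)
After 'neg': stack = [0, -1] (depth 2)
After 'lt': stack = [0] (depth 1)
  ...
After 'neg': stack = [0] (depth 1)
After 'dup': stack = [0, 0] (depth 2)
After 'neg': stack = [0, 0] (depth 2)
After 'push -7': stack = [0, 0, -7] (depth 3)
After 'push 0': stack = [0, 0, -7, 0] (depth 4)
After 'push 17': stack = [0, 0, -7, 0, 17] (depth 5)
After 'dup': stack = [0, 0, -7, 0, 17, 17] (depth 6)
After 'pop': stack = [0, 0, -7, 0, 17] (depth 5)
After 'eq': stack = [0, 0, -7, 0] (depth 4)
After 'eq': stack = [0, 0, 0] (depth 3)

Answer: 3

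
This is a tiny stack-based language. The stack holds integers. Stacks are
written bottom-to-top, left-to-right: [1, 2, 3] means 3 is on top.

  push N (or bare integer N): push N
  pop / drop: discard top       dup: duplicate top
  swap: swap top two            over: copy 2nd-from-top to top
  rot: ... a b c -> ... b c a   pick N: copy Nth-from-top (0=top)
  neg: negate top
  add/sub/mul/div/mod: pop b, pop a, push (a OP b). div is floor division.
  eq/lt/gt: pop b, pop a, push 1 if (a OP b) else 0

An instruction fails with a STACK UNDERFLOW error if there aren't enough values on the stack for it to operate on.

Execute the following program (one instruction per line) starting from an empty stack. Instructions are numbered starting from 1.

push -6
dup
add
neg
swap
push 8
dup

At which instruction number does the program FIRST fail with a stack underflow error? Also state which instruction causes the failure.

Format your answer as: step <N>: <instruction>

Step 1 ('push -6'): stack = [-6], depth = 1
Step 2 ('dup'): stack = [-6, -6], depth = 2
Step 3 ('add'): stack = [-12], depth = 1
Step 4 ('neg'): stack = [12], depth = 1
Step 5 ('swap'): needs 2 value(s) but depth is 1 — STACK UNDERFLOW

Answer: step 5: swap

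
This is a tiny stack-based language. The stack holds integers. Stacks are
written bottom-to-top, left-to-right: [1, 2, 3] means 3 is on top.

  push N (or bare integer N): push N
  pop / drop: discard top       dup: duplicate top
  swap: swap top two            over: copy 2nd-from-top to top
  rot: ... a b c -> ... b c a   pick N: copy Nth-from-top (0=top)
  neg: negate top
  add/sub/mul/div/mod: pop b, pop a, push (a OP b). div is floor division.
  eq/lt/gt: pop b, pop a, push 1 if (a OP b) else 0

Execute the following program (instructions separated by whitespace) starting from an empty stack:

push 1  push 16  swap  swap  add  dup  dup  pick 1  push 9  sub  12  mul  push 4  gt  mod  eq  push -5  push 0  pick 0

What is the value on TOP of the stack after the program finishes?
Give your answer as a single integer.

After 'push 1': [1]
After 'push 16': [1, 16]
After 'swap': [16, 1]
After 'swap': [1, 16]
After 'add': [17]
After 'dup': [17, 17]
After 'dup': [17, 17, 17]
After 'pick 1': [17, 17, 17, 17]
After 'push 9': [17, 17, 17, 17, 9]
After 'sub': [17, 17, 17, 8]
After 'push 12': [17, 17, 17, 8, 12]
After 'mul': [17, 17, 17, 96]
After 'push 4': [17, 17, 17, 96, 4]
After 'gt': [17, 17, 17, 1]
After 'mod': [17, 17, 0]
After 'eq': [17, 0]
After 'push -5': [17, 0, -5]
After 'push 0': [17, 0, -5, 0]
After 'pick 0': [17, 0, -5, 0, 0]

Answer: 0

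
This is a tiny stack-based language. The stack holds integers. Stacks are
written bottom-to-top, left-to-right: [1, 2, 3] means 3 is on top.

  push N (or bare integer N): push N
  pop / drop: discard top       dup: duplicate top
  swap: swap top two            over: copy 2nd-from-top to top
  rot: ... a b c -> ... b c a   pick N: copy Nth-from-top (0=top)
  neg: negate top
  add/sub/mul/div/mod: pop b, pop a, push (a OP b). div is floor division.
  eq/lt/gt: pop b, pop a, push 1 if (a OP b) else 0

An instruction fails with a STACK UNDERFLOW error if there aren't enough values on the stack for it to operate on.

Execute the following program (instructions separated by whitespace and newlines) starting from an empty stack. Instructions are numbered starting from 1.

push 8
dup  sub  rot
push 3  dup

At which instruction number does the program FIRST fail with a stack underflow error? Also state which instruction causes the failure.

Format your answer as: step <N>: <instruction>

Answer: step 4: rot

Derivation:
Step 1 ('push 8'): stack = [8], depth = 1
Step 2 ('dup'): stack = [8, 8], depth = 2
Step 3 ('sub'): stack = [0], depth = 1
Step 4 ('rot'): needs 3 value(s) but depth is 1 — STACK UNDERFLOW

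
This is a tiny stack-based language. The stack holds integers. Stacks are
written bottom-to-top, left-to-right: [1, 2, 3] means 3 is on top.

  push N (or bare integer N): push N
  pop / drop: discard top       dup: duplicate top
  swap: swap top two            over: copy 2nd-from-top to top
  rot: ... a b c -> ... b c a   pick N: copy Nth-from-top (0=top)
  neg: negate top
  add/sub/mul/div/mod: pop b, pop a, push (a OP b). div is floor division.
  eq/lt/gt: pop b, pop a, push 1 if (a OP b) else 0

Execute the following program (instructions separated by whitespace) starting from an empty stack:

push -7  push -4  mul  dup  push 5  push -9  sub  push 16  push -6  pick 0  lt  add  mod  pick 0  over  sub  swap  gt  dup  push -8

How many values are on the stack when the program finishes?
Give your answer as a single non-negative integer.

Answer: 5

Derivation:
After 'push -7': stack = [-7] (depth 1)
After 'push -4': stack = [-7, -4] (depth 2)
After 'mul': stack = [28] (depth 1)
After 'dup': stack = [28, 28] (depth 2)
After 'push 5': stack = [28, 28, 5] (depth 3)
After 'push -9': stack = [28, 28, 5, -9] (depth 4)
After 'sub': stack = [28, 28, 14] (depth 3)
After 'push 16': stack = [28, 28, 14, 16] (depth 4)
After 'push -6': stack = [28, 28, 14, 16, -6] (depth 5)
After 'pick 0': stack = [28, 28, 14, 16, -6, -6] (depth 6)
After 'lt': stack = [28, 28, 14, 16, 0] (depth 5)
After 'add': stack = [28, 28, 14, 16] (depth 4)
After 'mod': stack = [28, 28, 14] (depth 3)
After 'pick 0': stack = [28, 28, 14, 14] (depth 4)
After 'over': stack = [28, 28, 14, 14, 14] (depth 5)
After 'sub': stack = [28, 28, 14, 0] (depth 4)
After 'swap': stack = [28, 28, 0, 14] (depth 4)
After 'gt': stack = [28, 28, 0] (depth 3)
After 'dup': stack = [28, 28, 0, 0] (depth 4)
After 'push -8': stack = [28, 28, 0, 0, -8] (depth 5)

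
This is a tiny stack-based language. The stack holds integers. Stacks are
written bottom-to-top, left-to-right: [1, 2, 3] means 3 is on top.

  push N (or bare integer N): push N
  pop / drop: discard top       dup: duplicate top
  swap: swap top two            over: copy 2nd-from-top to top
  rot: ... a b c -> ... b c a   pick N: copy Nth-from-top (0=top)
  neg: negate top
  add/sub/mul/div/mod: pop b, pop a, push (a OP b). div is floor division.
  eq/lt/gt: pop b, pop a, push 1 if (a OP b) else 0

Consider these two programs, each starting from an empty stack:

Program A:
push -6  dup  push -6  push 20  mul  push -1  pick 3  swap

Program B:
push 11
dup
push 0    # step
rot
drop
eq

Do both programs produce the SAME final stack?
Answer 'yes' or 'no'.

Answer: no

Derivation:
Program A trace:
  After 'push -6': [-6]
  After 'dup': [-6, -6]
  After 'push -6': [-6, -6, -6]
  After 'push 20': [-6, -6, -6, 20]
  After 'mul': [-6, -6, -120]
  After 'push -1': [-6, -6, -120, -1]
  After 'pick 3': [-6, -6, -120, -1, -6]
  After 'swap': [-6, -6, -120, -6, -1]
Program A final stack: [-6, -6, -120, -6, -1]

Program B trace:
  After 'push 11': [11]
  After 'dup': [11, 11]
  After 'push 0': [11, 11, 0]
  After 'rot': [11, 0, 11]
  After 'drop': [11, 0]
  After 'eq': [0]
Program B final stack: [0]
Same: no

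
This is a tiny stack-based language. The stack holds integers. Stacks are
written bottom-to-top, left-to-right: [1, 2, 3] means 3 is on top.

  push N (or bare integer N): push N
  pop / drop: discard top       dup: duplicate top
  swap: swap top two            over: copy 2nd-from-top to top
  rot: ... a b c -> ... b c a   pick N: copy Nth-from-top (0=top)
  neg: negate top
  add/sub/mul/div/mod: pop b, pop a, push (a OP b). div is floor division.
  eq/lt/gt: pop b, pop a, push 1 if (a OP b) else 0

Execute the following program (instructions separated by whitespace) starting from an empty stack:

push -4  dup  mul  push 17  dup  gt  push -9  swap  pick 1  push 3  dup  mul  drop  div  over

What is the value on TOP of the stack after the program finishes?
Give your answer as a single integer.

After 'push -4': [-4]
After 'dup': [-4, -4]
After 'mul': [16]
After 'push 17': [16, 17]
After 'dup': [16, 17, 17]
After 'gt': [16, 0]
After 'push -9': [16, 0, -9]
After 'swap': [16, -9, 0]
After 'pick 1': [16, -9, 0, -9]
After 'push 3': [16, -9, 0, -9, 3]
After 'dup': [16, -9, 0, -9, 3, 3]
After 'mul': [16, -9, 0, -9, 9]
After 'drop': [16, -9, 0, -9]
After 'div': [16, -9, 0]
After 'over': [16, -9, 0, -9]

Answer: -9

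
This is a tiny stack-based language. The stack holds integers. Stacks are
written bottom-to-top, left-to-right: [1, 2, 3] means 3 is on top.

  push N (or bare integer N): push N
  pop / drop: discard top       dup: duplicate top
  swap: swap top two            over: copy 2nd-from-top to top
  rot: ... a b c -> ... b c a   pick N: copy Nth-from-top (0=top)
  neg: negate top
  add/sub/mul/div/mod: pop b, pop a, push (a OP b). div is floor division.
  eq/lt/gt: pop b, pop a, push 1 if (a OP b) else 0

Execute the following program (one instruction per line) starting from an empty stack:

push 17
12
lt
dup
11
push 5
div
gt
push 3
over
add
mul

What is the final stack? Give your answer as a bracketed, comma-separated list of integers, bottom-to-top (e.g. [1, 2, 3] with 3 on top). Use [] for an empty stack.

After 'push 17': [17]
After 'push 12': [17, 12]
After 'lt': [0]
After 'dup': [0, 0]
After 'push 11': [0, 0, 11]
After 'push 5': [0, 0, 11, 5]
After 'div': [0, 0, 2]
After 'gt': [0, 0]
After 'push 3': [0, 0, 3]
After 'over': [0, 0, 3, 0]
After 'add': [0, 0, 3]
After 'mul': [0, 0]

Answer: [0, 0]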